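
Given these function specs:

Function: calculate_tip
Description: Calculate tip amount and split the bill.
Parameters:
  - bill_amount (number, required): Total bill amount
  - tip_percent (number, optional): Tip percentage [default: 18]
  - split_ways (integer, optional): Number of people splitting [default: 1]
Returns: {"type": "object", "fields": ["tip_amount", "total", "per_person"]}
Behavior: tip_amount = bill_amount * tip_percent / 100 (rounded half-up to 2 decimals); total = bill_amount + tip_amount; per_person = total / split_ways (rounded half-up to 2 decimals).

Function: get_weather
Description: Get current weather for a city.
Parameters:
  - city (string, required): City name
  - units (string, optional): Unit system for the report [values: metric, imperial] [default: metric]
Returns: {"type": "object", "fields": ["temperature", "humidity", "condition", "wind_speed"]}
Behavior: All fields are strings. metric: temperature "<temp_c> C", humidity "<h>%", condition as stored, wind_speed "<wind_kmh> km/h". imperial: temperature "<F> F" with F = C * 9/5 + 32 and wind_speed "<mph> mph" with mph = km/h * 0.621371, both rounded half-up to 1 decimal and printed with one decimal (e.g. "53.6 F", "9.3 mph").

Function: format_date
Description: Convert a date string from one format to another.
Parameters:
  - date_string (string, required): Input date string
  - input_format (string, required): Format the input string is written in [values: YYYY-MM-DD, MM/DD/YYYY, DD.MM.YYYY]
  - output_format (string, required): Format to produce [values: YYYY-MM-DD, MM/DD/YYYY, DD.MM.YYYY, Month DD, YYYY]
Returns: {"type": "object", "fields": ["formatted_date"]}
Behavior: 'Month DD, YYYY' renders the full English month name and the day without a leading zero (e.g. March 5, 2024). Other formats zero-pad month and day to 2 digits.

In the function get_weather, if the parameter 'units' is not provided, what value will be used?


The get_weather spec declares:
  - units (string, optional): Unit system for the report [values: metric, imperial] [default: metric]
Default:
metric


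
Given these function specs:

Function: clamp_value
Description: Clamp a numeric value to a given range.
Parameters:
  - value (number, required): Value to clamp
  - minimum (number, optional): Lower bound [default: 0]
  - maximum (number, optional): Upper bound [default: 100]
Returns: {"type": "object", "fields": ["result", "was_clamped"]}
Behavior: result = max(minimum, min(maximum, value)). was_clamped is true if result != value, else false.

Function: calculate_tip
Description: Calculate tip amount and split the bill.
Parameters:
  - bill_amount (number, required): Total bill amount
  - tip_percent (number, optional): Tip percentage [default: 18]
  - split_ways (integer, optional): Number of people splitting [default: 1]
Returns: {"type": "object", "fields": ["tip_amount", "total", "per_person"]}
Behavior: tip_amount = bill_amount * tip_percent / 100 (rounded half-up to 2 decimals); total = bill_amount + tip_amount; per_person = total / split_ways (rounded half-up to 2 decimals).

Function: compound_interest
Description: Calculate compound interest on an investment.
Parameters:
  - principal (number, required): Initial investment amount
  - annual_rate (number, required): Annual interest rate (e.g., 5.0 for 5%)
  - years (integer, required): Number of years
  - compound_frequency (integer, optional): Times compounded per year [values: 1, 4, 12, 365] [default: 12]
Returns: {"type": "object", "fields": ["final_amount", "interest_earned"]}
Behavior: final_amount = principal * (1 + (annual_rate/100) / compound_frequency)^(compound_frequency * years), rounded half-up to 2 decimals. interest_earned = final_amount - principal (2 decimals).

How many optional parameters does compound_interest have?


Parameters of compound_interest: principal (required), annual_rate (required), years (required), compound_frequency (optional)
Optional count:
1


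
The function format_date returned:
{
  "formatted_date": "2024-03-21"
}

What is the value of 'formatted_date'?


2024-03-21


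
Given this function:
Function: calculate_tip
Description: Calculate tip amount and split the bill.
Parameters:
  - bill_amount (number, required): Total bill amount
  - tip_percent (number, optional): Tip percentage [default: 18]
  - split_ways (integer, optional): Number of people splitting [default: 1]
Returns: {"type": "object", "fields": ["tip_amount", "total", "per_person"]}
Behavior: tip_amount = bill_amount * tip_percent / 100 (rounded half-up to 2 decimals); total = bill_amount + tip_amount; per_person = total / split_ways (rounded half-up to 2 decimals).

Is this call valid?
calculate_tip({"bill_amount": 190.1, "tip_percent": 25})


Checking all required parameters present and types match... All valid.
Valid


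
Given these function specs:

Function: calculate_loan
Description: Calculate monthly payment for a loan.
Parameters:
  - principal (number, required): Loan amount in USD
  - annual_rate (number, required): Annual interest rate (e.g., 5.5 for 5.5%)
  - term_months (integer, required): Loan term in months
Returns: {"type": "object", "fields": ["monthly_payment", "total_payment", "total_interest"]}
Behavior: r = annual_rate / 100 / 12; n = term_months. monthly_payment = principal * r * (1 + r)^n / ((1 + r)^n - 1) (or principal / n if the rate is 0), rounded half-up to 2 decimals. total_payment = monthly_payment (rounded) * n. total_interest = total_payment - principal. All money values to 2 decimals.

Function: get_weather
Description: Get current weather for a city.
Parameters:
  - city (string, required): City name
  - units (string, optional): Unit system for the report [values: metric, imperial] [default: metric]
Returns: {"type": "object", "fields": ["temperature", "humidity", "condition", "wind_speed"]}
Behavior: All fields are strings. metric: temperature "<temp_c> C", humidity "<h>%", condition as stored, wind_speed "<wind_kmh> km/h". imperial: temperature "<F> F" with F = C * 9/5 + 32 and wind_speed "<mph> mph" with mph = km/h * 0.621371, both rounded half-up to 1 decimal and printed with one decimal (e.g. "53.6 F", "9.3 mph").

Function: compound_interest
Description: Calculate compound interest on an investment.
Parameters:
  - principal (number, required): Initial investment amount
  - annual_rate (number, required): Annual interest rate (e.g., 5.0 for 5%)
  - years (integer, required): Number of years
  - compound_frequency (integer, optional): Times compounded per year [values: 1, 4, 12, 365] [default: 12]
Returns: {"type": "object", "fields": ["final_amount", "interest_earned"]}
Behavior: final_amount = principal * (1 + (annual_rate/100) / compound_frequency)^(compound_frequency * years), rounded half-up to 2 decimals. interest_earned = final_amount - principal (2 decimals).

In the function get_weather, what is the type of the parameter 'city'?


The get_weather spec declares:
  - city (string, required): City name
Type:
string


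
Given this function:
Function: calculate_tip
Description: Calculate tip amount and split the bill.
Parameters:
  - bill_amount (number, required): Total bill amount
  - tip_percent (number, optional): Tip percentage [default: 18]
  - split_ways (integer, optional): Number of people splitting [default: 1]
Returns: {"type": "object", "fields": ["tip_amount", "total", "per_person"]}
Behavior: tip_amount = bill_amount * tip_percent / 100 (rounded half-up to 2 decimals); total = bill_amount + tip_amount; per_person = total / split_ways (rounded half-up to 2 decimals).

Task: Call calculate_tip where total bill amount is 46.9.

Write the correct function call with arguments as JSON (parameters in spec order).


Mapping each described value to its parameter name:
  'Total bill amount' -> bill_amount = 46.9
calculate_tip({"bill_amount": 46.9})


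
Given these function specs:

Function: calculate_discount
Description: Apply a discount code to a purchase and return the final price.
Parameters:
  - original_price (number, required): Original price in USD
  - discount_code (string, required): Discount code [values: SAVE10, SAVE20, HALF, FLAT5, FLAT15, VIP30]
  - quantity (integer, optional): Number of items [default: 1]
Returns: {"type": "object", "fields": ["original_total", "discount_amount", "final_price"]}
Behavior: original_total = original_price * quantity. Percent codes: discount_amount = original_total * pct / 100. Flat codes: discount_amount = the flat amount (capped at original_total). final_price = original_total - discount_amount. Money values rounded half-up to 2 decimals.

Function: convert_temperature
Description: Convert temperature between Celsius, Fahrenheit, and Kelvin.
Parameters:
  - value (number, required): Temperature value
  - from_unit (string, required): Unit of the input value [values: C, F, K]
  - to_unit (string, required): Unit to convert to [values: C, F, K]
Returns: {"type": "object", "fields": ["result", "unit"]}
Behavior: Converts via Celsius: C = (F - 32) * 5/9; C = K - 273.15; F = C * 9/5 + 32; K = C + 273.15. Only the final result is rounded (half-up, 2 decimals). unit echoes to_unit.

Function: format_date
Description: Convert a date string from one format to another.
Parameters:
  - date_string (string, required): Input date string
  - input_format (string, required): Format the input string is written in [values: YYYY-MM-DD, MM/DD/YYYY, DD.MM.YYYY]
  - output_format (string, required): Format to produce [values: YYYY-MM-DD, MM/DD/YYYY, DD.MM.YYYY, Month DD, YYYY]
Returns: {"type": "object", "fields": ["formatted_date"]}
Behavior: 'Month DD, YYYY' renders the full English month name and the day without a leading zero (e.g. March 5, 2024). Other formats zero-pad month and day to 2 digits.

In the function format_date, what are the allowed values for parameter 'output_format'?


The format_date spec declares:
  - output_format (string, required): Format to produce [values: YYYY-MM-DD, MM/DD/YYYY, DD.MM.YYYY, Month DD, YYYY]
Allowed values:
YYYY-MM-DD, MM/DD/YYYY, DD.MM.YYYY, Month DD, YYYY


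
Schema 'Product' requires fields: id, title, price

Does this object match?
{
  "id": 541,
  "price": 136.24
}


Checking required fields...
Missing: title
Invalid - missing required field 'title'


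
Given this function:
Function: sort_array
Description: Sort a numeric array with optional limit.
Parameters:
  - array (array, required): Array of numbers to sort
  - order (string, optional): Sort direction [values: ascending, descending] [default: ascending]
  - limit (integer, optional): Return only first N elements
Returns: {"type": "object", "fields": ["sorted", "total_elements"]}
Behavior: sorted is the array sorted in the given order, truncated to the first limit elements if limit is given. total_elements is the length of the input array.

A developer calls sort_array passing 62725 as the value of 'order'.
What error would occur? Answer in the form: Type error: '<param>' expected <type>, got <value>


Spec: 'order' is declared as string; 62725 is an integer.
Type error: 'order' expected string, got 62725


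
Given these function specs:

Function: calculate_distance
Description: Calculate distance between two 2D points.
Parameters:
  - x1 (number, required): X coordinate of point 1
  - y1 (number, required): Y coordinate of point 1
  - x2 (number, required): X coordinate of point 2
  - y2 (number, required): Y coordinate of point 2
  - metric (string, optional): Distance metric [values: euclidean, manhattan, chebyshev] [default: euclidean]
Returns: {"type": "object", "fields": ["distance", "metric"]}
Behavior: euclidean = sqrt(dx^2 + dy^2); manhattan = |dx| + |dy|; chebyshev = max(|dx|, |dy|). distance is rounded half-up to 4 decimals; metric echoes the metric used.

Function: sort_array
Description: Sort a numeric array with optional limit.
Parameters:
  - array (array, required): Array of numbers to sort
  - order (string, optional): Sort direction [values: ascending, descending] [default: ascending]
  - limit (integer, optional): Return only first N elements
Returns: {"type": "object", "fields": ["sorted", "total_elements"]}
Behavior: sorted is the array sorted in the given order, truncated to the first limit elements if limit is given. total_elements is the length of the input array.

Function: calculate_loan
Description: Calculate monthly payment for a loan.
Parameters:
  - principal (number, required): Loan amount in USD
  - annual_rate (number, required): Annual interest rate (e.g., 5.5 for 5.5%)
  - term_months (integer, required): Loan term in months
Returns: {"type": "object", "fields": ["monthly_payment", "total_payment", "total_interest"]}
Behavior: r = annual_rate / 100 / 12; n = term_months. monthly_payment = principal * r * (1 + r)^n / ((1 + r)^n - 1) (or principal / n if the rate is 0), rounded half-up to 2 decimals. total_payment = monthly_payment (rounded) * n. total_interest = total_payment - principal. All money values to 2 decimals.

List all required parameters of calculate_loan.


Parameters of calculate_loan and their required/optional flag:
  principal: required
  annual_rate: required
  term_months: required
annual_rate, principal, term_months


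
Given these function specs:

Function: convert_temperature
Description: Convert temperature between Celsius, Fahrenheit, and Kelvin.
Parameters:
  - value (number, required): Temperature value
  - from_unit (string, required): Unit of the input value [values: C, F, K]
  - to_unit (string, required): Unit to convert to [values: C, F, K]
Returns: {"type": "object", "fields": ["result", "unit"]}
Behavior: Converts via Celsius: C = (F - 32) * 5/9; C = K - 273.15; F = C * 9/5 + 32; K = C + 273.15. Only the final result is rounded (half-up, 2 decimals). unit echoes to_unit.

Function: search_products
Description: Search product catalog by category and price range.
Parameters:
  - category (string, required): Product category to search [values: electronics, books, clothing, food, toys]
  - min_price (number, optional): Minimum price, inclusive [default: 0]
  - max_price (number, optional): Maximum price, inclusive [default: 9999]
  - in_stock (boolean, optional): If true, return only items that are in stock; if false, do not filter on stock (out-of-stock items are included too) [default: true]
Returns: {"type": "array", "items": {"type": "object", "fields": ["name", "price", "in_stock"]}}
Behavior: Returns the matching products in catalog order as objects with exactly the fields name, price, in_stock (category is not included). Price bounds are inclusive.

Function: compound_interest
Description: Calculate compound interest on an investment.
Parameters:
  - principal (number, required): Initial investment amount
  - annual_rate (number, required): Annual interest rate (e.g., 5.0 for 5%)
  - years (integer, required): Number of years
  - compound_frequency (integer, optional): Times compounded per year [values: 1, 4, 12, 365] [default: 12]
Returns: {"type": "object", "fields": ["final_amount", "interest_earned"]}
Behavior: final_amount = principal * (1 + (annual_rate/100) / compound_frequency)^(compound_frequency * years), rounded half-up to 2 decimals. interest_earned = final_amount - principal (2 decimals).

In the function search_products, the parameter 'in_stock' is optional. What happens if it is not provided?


The search_products spec declares:
  - in_stock (boolean, optional): If true, return only items that are in stock; if false, do not filter on stock (out-of-stock items are included too) [default: true]
It defaults to true


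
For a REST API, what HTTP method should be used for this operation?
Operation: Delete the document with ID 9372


GET = read, POST = create, PUT = update/replace, DELETE = remove
This operation is a removal.
DELETE


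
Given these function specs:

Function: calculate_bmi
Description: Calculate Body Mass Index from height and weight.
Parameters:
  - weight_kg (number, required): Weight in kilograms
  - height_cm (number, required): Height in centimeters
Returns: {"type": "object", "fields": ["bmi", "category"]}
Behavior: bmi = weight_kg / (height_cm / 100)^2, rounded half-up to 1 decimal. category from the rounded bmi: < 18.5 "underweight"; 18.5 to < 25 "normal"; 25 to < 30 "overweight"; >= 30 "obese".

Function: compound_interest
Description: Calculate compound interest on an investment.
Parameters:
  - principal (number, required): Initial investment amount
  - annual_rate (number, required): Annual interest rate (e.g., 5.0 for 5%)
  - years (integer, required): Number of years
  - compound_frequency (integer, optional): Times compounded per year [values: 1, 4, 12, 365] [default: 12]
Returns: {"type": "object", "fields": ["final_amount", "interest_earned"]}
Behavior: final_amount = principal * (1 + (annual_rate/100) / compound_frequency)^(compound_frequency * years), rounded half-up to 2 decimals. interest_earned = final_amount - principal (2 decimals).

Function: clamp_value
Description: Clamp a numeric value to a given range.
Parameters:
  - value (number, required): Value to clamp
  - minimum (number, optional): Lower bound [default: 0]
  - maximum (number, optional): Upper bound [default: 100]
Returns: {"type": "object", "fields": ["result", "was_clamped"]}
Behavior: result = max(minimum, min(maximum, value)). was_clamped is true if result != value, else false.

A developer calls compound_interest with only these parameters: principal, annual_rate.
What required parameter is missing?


Required parameters: principal, annual_rate, years
Provided: principal, annual_rate
Missing: years
years


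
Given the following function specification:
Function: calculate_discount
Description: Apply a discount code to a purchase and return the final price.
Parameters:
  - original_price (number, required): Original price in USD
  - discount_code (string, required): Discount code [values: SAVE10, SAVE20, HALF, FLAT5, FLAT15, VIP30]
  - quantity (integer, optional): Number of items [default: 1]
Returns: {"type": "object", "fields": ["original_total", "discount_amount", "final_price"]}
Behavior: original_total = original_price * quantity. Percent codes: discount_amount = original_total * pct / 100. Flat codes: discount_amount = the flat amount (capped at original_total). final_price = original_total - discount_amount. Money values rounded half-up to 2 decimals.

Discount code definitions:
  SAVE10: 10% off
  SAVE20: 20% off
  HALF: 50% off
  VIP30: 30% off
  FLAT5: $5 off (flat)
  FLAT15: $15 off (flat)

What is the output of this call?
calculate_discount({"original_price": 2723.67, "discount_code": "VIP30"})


Defaults applied: quantity=1
original_total = 2723.67 * 1 = 2723.67
VIP30 = 30% off: discount_amount = 2723.67 * 30/100 = 817.101 -> 817.10
final_price = 2723.67 - 817.10 = 1906.57
Output:
{"original_total": 2723.67, "discount_amount": 817.1, "final_price": 1906.57}


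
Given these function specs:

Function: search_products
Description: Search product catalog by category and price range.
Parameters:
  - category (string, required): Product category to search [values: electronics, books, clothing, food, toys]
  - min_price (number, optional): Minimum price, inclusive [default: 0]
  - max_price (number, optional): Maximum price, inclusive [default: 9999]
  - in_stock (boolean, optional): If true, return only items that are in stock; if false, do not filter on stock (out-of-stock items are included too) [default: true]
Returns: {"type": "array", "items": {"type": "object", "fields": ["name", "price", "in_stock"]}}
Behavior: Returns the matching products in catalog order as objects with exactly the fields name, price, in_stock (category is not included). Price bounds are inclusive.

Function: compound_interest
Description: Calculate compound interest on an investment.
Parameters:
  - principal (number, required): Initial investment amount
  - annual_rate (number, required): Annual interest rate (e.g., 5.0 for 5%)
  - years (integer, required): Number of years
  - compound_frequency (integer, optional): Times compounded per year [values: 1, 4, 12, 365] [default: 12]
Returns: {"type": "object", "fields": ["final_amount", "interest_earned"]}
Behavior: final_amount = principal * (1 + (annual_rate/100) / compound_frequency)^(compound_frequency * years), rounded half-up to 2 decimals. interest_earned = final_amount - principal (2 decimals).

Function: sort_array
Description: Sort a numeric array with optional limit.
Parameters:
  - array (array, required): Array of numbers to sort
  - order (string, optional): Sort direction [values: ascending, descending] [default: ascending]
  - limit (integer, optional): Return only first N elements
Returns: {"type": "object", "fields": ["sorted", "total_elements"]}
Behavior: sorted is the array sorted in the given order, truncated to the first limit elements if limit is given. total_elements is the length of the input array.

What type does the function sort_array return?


The sort_array spec declares Returns: {"type": "object", "fields": ["sorted", "total_elements"]}
Type:
object


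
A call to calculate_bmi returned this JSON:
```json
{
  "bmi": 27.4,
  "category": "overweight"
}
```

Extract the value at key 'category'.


overweight


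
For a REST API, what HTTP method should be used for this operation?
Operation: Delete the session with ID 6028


GET = read, POST = create, PUT = update/replace, DELETE = remove
This operation is a removal.
DELETE


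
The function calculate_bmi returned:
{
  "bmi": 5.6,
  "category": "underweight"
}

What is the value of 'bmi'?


5.6


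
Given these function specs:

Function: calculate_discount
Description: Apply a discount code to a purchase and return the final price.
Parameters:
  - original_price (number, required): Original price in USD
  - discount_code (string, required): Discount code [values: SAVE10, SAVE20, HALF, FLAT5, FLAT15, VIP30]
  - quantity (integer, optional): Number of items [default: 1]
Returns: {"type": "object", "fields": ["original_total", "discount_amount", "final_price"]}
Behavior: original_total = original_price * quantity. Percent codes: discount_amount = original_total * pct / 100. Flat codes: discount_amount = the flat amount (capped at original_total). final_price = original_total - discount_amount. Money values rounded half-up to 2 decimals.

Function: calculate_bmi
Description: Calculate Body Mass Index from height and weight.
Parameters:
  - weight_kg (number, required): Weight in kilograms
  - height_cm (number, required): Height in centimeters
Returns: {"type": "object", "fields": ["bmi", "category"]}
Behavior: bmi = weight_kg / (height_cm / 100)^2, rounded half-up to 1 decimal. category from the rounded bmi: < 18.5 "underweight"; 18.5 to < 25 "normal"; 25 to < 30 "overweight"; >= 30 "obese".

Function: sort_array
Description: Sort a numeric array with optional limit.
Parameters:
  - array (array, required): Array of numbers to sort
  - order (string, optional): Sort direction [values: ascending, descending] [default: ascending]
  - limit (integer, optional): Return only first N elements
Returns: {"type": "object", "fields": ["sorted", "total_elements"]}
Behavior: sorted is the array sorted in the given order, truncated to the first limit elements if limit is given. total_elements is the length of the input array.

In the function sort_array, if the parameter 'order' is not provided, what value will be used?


The sort_array spec declares:
  - order (string, optional): Sort direction [values: ascending, descending] [default: ascending]
Default:
ascending


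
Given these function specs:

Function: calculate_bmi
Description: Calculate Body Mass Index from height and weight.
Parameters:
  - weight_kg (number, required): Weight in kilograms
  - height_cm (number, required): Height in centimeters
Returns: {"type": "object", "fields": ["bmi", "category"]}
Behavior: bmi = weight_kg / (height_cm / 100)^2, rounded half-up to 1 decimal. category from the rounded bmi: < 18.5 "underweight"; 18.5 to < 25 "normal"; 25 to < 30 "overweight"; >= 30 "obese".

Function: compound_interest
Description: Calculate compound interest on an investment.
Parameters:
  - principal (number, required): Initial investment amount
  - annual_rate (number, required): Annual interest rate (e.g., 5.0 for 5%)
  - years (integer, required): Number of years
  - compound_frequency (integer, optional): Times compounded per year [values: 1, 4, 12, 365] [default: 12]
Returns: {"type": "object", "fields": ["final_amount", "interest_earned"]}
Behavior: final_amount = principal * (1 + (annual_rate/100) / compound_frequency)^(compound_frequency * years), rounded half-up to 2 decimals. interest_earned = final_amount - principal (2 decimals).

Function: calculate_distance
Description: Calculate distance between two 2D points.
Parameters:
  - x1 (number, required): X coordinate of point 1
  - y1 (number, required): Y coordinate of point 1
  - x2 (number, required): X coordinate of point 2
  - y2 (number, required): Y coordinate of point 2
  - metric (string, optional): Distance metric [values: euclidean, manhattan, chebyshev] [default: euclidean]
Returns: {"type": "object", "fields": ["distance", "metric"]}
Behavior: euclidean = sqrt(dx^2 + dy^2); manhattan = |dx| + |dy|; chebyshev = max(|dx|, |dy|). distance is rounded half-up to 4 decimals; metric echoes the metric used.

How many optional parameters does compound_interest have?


Parameters of compound_interest: principal (required), annual_rate (required), years (required), compound_frequency (optional)
Optional count:
1


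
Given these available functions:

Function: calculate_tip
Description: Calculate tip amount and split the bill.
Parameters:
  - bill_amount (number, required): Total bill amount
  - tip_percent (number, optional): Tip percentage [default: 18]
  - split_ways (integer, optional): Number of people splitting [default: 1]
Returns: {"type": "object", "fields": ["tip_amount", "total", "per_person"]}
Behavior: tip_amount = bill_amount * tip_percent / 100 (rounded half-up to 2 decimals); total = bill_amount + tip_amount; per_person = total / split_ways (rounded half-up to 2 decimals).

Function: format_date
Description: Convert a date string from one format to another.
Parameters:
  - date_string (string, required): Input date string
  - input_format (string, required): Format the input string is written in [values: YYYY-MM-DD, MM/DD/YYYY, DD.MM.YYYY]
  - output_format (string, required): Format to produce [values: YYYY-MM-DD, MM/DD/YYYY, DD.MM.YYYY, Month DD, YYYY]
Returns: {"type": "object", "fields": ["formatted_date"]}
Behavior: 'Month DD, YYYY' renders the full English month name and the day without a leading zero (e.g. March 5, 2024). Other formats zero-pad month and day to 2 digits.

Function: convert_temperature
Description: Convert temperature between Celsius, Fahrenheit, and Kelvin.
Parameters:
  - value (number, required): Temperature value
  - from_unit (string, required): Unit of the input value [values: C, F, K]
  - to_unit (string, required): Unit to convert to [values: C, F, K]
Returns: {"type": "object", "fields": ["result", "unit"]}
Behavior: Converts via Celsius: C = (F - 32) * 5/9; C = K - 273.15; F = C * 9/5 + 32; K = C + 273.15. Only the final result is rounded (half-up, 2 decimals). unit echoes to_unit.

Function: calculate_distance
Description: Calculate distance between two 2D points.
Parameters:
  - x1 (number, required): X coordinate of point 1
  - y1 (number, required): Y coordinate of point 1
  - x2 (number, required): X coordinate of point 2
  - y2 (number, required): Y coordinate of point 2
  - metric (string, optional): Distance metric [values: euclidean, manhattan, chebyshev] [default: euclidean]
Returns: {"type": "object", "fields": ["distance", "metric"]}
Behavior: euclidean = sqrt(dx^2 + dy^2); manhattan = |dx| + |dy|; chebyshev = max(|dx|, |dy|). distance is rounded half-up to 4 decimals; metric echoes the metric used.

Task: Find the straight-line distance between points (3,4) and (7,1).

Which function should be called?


The task needs a function whose description is: Calculate distance between two 2D points.
calculate_distance


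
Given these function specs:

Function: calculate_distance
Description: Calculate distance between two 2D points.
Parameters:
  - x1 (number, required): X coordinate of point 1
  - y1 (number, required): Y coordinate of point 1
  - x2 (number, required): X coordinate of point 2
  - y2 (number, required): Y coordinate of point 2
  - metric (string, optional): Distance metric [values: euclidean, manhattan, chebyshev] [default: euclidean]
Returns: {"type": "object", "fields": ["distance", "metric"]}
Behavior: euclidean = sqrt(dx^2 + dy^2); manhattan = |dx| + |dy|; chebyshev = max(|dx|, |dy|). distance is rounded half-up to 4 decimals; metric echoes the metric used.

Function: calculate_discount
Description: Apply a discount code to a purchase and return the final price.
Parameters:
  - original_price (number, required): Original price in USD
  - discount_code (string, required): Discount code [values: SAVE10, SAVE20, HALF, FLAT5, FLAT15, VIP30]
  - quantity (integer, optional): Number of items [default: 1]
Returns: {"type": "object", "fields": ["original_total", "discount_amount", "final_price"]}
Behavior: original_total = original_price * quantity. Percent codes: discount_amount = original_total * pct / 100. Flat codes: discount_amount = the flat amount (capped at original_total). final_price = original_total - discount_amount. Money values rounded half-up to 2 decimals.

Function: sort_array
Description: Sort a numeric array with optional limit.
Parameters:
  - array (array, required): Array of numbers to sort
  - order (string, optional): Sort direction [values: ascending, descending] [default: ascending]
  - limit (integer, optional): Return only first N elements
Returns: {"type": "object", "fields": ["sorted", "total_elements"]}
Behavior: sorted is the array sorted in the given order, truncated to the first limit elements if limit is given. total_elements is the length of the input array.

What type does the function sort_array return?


The sort_array spec declares Returns: {"type": "object", "fields": ["sorted", "total_elements"]}
Type:
object


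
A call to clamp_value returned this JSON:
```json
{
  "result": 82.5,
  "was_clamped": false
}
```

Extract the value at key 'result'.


82.5


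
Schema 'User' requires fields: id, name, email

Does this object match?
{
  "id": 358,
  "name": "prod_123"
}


Checking required fields...
Missing: email
Invalid - missing required field 'email'


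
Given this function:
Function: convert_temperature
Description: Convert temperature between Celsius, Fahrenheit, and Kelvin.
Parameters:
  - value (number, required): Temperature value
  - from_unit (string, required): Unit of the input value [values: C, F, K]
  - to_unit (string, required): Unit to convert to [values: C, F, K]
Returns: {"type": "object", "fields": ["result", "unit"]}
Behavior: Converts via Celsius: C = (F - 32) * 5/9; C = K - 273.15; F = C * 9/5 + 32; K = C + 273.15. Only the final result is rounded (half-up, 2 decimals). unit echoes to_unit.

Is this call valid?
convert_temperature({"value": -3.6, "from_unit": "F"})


Checking required parameters...
Missing required parameter: to_unit
Invalid - missing required parameter 'to_unit'


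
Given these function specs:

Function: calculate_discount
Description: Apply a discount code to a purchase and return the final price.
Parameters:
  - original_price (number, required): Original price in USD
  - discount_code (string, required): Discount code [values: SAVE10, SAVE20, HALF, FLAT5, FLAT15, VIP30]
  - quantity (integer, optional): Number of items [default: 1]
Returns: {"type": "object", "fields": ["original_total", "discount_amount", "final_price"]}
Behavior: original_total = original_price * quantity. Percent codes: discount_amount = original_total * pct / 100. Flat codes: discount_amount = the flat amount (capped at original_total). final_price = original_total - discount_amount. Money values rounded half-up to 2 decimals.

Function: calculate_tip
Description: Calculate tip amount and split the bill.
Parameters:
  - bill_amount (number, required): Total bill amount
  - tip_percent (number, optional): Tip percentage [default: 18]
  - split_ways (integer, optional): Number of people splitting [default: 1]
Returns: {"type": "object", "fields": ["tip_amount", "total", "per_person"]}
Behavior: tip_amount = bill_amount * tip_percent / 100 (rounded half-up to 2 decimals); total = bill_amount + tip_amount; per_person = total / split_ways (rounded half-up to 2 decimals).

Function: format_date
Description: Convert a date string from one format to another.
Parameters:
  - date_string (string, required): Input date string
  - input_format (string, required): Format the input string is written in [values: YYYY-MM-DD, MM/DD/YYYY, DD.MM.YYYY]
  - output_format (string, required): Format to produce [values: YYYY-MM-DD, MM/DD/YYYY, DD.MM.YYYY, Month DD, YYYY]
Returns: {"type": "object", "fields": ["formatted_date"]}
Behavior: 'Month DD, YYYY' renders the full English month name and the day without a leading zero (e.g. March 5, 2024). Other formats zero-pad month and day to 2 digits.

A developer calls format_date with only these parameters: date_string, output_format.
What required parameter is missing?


Required parameters: date_string, input_format, output_format
Provided: date_string, output_format
Missing: input_format
input_format


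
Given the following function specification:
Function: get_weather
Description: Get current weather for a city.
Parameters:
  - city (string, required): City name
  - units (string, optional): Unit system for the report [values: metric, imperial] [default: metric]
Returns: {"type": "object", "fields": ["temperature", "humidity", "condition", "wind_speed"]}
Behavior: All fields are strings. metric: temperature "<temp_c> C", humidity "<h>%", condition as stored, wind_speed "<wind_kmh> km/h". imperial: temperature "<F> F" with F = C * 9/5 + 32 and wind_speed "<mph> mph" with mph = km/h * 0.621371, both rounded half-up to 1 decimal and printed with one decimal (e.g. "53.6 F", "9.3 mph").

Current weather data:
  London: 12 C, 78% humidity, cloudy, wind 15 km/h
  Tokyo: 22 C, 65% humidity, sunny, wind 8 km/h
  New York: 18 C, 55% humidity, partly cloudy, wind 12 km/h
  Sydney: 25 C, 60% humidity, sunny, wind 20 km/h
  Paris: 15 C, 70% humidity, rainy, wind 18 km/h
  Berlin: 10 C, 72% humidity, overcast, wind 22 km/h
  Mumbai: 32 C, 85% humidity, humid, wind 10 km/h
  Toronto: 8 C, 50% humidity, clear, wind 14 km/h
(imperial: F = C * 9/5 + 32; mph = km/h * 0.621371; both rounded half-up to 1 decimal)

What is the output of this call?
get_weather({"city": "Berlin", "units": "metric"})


Berlin record: 10 C, 72%, overcast, 22 km/h
metric: report values as stored ('<temp_c> C', '<humidity>%', '<wind_kmh> km/h')
Output:
{"temperature": "10 C", "humidity": "72%", "condition": "overcast", "wind_speed": "22 km/h"}


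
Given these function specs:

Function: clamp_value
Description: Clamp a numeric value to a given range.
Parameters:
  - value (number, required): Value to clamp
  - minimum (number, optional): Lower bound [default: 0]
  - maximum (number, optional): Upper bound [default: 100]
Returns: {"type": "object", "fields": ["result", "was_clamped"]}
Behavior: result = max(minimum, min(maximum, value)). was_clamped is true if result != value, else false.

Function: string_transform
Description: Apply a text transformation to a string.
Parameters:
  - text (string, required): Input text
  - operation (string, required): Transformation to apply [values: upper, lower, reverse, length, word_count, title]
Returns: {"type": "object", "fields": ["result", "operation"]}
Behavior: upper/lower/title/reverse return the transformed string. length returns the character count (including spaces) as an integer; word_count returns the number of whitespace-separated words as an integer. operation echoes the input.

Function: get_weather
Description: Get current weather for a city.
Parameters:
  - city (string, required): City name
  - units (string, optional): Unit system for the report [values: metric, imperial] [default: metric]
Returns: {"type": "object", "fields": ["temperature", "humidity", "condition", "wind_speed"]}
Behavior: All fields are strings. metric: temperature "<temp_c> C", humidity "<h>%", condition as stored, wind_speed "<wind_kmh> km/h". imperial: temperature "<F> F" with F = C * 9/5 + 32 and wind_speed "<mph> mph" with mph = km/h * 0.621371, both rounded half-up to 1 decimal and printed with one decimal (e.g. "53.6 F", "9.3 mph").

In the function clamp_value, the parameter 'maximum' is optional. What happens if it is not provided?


The clamp_value spec declares:
  - maximum (number, optional): Upper bound [default: 100]
It defaults to 100


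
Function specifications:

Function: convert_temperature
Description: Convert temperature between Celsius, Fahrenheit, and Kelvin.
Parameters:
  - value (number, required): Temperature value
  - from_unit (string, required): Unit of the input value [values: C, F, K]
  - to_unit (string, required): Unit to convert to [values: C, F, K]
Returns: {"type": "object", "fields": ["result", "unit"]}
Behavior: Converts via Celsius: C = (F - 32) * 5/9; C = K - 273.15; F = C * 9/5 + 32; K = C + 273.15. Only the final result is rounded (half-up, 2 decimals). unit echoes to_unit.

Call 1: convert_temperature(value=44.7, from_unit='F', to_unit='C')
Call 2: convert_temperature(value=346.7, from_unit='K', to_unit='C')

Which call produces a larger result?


Call 1:
  To C: (44.7 - 32) * 5/9 = 7.055556
  Target is C: 7.055556
  Round to 2 decimals: 7.06
  -> 7.06 C
Call 2:
  To C: 346.7 - 273.15 = 73.55
  Target is C: 73.55
  Round to 2 decimals: 73.55
  -> 73.55 C
Call 2 (73.55 C)


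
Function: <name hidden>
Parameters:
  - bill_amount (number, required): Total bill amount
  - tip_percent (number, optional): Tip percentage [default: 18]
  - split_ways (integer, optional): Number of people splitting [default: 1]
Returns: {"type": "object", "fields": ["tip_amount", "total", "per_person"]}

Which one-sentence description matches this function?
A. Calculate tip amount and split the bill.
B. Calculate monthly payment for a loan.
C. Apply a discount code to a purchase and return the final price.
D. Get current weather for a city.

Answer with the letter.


Parameters bill_amount, tip_percent, split_ways and return ["tip_amount", "total", "per_person"] fit: Calculate tip amount and split the bill.
A


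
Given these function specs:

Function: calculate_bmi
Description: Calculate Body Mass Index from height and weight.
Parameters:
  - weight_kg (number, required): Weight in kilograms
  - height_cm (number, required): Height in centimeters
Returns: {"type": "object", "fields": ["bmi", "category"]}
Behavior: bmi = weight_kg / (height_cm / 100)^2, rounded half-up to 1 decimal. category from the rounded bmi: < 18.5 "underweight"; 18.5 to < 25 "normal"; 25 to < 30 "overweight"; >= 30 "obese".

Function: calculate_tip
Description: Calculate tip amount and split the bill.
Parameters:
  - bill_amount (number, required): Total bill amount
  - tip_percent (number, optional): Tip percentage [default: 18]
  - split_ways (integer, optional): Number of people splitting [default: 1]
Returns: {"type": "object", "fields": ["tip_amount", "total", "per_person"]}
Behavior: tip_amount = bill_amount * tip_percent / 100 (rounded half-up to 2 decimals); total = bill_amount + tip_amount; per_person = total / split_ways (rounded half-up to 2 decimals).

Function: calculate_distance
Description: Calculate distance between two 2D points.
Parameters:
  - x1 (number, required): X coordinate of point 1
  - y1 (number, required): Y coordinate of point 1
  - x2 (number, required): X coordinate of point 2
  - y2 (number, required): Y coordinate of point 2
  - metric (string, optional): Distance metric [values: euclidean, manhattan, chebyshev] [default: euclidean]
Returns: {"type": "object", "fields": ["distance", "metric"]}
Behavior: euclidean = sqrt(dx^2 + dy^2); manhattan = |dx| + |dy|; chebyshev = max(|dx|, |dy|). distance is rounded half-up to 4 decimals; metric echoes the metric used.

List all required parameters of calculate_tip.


Parameters of calculate_tip and their required/optional flag:
  bill_amount: required
  tip_percent: optional
  split_ways: optional
bill_amount
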